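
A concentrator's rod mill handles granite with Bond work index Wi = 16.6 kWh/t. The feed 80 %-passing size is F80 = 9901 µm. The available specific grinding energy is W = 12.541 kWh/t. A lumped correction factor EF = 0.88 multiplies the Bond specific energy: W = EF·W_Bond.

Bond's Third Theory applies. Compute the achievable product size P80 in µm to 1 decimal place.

P80 = 108.7 µm

W = 10·Wi·(P80^(-½) − F80^(-½))
W_Bond = W / EF = 12.541 / 0.88 = 14.2511 kWh/t
P80^(−½) = W_Bond/(10 Wi) + F80^(−½)
  = 14.2511/(10·16.6) + 1/√9901 = 0.085850 + 0.010050 = 0.095900
P80 = (1/0.095900)² = 10.4275² = 108.73 µm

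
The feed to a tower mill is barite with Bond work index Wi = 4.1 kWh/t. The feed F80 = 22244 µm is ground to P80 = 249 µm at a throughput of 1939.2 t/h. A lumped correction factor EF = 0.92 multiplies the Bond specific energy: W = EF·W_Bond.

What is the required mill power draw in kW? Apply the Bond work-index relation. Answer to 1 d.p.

P = 4145.0 kW

W = 10 Wi / √P80 − 10 Wi / √F80
W = 10·4.1·(1/√249 − 1/√22244) = 10·4.1·(0.056668) = 2.3234 kWh/t
W_actual = 0.92 × 2.3234 = 2.1375 kWh/t
P = W·T = 2.1375·1939.2 = 4145.0 kW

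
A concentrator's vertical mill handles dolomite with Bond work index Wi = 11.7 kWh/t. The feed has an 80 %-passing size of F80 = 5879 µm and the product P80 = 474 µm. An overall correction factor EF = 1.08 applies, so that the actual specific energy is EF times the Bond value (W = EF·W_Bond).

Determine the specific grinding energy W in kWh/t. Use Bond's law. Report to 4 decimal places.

W_Bond = 10·Wi·(1/√P₈₀ − 1/√F₈₀)
1/√474 = 0.045932;  1/√5879 = 0.013042
W = 10·11.7·(0.045932 − 0.013042) = 3.8481 kWh/t
Apply correction: 3.8481 × 1.08 = 4.1559 kWh/t

W = 4.1559 kWh/t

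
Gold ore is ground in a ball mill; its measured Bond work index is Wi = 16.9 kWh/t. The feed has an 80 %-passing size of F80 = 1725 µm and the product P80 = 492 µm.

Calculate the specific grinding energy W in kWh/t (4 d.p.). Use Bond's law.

Bond:  W = 10 Wi (1/√P − 1/√F)
1/√492 = 0.045083;  1/√1725 = 0.024077
W = 10·16.9·(0.045083 − 0.024077) = 3.5501 kWh/t

W = 3.5501 kWh/t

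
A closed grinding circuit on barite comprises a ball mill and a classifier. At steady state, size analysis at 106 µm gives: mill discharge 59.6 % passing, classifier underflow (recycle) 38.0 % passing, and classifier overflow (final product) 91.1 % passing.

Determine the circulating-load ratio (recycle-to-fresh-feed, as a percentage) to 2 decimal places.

Two-product formula at 106 µm:
d + r·d = r·u + o → r(d−u) = o−d
r = (91.1 − 59.6)/(59.6 − 38.0) = 31.5/21.6 = 1.4583
CL = 100·r = 145.83 %

CL = 145.83 %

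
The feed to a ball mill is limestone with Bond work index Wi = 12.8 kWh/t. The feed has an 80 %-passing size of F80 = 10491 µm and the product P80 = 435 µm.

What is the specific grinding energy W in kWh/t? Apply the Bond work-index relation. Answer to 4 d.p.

Bond:  W = 10 Wi (1/√P − 1/√F)
1/√435 = 0.047946;  1/√10491 = 0.009763
W = 10·12.8·(0.047946 − 0.009763) = 4.8874 kWh/t

W = 4.8874 kWh/t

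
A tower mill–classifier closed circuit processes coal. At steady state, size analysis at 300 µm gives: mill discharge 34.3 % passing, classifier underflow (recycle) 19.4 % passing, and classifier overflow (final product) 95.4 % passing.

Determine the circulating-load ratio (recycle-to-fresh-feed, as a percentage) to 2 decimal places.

CL = 410.07 %

Balance %-passing 300 µm (r = R/F):
r = (o − d)/(d − u)
r = (95.4 − 34.3)/(34.3 − 19.4) = 61.1/14.9 = 4.1007
CL = 100·r = 410.07 %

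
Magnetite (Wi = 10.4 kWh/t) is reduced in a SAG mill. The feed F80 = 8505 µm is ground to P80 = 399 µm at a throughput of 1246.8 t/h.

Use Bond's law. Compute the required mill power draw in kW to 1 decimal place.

W = 10·Wi·[P80^(−½) − F80^(−½)]
W = 10·10.4·(1/√399 − 1/√8505) = 10·10.4·(0.039219) = 4.0788 kWh/t
P = W·T = 4.0788·1246.8 = 5085.5 kW

P = 5085.5 kW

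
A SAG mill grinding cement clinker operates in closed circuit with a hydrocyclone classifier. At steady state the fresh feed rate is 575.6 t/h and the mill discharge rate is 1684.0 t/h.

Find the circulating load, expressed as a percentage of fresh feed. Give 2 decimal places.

CL = 192.56 %

Steady state: M = F + R.
R = M − F = 1684.0 − 575.6 = 1108.4 t/h
CL = 100·R/F = 100·1108.4/575.6 = 192.56 %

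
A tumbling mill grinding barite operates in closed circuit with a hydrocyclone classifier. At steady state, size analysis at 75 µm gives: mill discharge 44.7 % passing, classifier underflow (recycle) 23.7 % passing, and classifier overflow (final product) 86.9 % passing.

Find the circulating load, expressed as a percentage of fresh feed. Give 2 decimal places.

Mass balance on the −75 µm fraction:
Fd + Rd = Ru + Fo ⇒ R/F = (o−d)/(d−u)
r = (86.9 − 44.7)/(44.7 − 23.7) = 42.2/21.0 = 2.0095
CL = 100·r = 200.95 %

CL = 200.95 %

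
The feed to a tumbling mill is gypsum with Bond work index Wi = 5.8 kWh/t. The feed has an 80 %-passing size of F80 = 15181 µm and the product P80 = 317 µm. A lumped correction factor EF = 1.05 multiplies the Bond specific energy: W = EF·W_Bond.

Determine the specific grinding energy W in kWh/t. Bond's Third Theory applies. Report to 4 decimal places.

W = 2.9262 kWh/t

W = 10 Wi (P80^-0.5 − F80^-0.5)
1/√317 = 0.056166;  1/√15181 = 0.008116
W = 10·5.8·(0.056166 − 0.008116) = 2.7869 kWh/t
Apply correction: 2.7869 × 1.05 = 2.9262 kWh/t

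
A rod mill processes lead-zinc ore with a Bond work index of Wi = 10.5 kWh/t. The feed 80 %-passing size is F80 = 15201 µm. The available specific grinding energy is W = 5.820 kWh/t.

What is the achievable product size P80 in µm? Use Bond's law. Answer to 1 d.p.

P80 = 247.7 µm

Bond: W = 10·Wi·(1/√P80 − 1/√F80)
1/√P80 = 1/√F80 + W/(10·Wi)
  = 5.8200/(10·10.5) + 1/√15201 = 0.055429 + 0.008111 = 0.063539
P80 = (1/0.063539)² = 15.7383² = 247.69 µm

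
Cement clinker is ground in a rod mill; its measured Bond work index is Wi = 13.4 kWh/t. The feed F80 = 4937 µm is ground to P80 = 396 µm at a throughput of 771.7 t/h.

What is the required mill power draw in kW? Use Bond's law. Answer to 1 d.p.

Bond: W = 10·Wi·(1/√P80 − 1/√F80)
W = 10·13.4·(1/√396 − 1/√4937) = 10·13.4·(0.036020) = 4.8267 kWh/t
P_mill = W·ṁ = 4.8267·771.7 = 3724.7 kW

P = 3724.7 kW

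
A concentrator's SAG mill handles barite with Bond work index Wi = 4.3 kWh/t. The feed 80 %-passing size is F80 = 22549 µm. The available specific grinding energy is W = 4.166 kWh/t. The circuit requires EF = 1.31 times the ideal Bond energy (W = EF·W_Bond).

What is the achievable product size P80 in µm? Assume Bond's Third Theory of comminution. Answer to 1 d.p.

W = 10 Wi (1/√P80 − 1/√F80)  [Bond]
W_Bond = W / EF = 4.166 / 1.31 = 3.1802 kWh/t
P80^-0.5 = F80^-0.5 + W_Bond/(10 Wi)
  = 3.1802/(10·4.3) + 1/√22549 = 0.073957 + 0.006659 = 0.080616
P80 = (1/0.080616)² = 12.4044² = 153.87 µm

P80 = 153.9 µm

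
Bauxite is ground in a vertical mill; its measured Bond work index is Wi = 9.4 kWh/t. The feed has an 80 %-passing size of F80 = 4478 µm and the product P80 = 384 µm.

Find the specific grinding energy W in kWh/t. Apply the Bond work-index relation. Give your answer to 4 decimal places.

W_Bond = 10·Wi·(1/√P₈₀ − 1/√F₈₀)
1/√384 = 0.051031;  1/√4478 = 0.014944
W = 10·9.4·(0.051031 − 0.014944) = 3.3922 kWh/t

W = 3.3922 kWh/t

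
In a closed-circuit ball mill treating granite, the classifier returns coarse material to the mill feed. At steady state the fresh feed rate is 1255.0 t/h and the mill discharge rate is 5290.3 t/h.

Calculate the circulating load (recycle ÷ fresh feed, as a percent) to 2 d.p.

CL = 321.54 %

M = F + R at steady state, so:
R = M − F = 5290.3 − 1255.0 = 4035.3 t/h
CL = 100·R/F = 100·4035.3/1255.0 = 321.54 %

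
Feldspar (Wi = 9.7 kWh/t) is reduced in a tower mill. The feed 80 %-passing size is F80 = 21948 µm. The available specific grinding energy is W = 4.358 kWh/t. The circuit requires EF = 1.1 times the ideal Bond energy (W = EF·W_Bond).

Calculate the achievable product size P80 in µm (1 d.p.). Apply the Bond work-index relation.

P80 = 441.5 µm

W = 10 Wi (1/√P80 − 1/√F80)  [Bond]
W_Bond = W / EF = 4.358 / 1.1 = 3.9618 kWh/t
⇒ 1/√P80 = W_Bond/(10·Wi) + 1/√F80
  = 3.9618/(10·9.7) + 1/√21948 = 0.040843 + 0.006750 = 0.047593
P80 = (1/0.047593)² = 21.0113² = 441.47 µm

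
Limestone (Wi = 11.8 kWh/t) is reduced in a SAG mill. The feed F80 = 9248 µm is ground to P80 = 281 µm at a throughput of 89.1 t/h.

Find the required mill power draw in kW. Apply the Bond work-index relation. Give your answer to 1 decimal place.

Bond: W = 10·Wi·(1/√P80 − 1/√F80)
W = 10·11.8·(1/√281 − 1/√9248) = 10·11.8·(0.049256) = 5.8123 kWh/t
Mill draw = 5.8123 × 89.1 = 517.9 kW

P = 517.9 kW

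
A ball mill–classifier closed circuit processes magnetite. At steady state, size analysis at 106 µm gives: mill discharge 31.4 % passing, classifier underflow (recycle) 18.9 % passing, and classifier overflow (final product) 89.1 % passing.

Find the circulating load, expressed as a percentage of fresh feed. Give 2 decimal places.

CL = 461.60 %

Classifier node, passing 106 µm:
(1+r)d = ru + o → r = (o−d)/(d−u)
r = (89.1 − 31.4)/(31.4 − 18.9) = 57.7/12.5 = 4.6160
CL = 100·r = 461.60 %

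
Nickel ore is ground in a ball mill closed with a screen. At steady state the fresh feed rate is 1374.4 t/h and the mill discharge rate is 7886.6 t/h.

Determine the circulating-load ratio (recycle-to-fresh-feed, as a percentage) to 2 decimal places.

CL = 473.82 %

Mill node: discharge = fresh + recycle.
R = M − F = 7886.6 − 1374.4 = 6512.2 t/h
CL = 100·R/F = 100·6512.2/1374.4 = 473.82 %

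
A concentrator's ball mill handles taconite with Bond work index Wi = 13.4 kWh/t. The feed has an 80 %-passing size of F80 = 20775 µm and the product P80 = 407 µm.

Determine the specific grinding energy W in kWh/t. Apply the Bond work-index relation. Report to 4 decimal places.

W = 10 Wi (1/√P80 − 1/√F80)  [Bond]
1/√407 = 0.049568;  1/√20775 = 0.006938
W = 10·13.4·(0.049568 − 0.006938) = 5.7125 kWh/t

W = 5.7125 kWh/t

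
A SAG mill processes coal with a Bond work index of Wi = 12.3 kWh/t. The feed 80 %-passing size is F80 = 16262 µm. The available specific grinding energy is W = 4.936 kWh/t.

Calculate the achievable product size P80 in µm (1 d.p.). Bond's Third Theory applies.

P80 = 434.5 µm

W = 10 Wi (1/√P80 − 1/√F80)  [Bond]
1/√P80 = 1/√F80 + W/(10·Wi)
  = 4.9360/(10·12.3) + 1/√16262 = 0.040130 + 0.007842 = 0.047972
P80 = (1/0.047972)² = 20.8456² = 434.54 µm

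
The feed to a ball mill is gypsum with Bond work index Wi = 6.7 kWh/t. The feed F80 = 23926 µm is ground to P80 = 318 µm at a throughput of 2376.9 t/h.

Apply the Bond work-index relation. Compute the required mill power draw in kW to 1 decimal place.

P = 7900.9 kW

W = 10 Wi / √P80 − 10 Wi / √F80
W = 10·6.7·(1/√318 − 1/√23926) = 10·6.7·(0.049612) = 3.3240 kWh/t
Power = W × throughput = 3.3240 kWh/t × 2376.9 t/h = 7900.9 kW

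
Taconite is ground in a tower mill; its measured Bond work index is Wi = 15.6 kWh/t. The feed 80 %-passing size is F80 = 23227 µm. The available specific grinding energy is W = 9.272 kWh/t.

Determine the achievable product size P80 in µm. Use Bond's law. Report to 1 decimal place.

Bond: W = 10·Wi·(1/√P80 − 1/√F80)
⇒ 1/√P80 = W/(10 Wi) + 1/√F80
  = 9.2720/(10·15.6) + 1/√23227 = 0.059436 + 0.006562 = 0.065997
P80 = (1/0.065997)² = 15.1521² = 229.59 µm

P80 = 229.6 µm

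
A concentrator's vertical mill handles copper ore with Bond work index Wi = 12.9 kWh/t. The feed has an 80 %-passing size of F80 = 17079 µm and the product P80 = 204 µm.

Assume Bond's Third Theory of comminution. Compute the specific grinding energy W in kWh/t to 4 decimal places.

W = 8.0447 kWh/t

W = 10 Wi / √P80 − 10 Wi / √F80
1/√204 = 0.070014;  1/√17079 = 0.007652
W = 10·12.9·(0.070014 − 0.007652) = 8.0447 kWh/t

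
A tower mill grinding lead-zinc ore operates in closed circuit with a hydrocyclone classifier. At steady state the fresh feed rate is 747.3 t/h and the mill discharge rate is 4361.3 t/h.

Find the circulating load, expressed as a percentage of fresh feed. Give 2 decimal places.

Steady state: M = F + R.
R = M − F = 4361.3 − 747.3 = 3614.0 t/h
CL = 100·R/F = 100·3614.0/747.3 = 483.61 %

CL = 483.61 %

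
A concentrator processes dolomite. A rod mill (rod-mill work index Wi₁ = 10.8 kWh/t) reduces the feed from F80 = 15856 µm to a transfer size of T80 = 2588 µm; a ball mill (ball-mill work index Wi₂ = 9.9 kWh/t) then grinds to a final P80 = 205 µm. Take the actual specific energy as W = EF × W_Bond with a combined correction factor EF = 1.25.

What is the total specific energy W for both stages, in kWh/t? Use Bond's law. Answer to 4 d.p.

W = 7.7921 kWh/t

Bond: W = 10·Wi·(1/√P80 − 1/√F80)
Stage 1 (15856→2588 µm, Wi₁=10.8): W₁ = 10·10.8·(0.019657 − 0.007942) = 1.2653 kWh/t
Stage 2 (2588→205 µm, Wi₂=9.9): W₂ = 10·9.9·(0.069843 − 0.019657) = 4.9684 kWh/t
W = W₁ + W₂ = 1.2653 + 4.9684 = 6.2337 kWh/t
W_actual = 1.25 × 6.2337 = 7.7921 kWh/t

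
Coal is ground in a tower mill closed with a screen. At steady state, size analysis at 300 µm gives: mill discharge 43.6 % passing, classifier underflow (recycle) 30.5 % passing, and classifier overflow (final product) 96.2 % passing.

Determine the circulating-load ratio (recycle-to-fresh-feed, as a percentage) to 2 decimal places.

CL = 401.53 %

Let r = R/F. Size balance at 300 µm:
(1+r)d = ru + o → r = (o−d)/(d−u)
r = (96.2 − 43.6)/(43.6 − 30.5) = 52.6/13.1 = 4.0153
CL = 100·r = 401.53 %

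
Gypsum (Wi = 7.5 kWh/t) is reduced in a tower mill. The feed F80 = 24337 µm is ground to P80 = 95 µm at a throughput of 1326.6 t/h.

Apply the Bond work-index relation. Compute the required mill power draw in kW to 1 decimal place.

Bond: W = 10·Wi·(1/√P80 − 1/√F80)
W = 10·7.5·(1/√95 − 1/√24337) = 10·7.5·(0.096188) = 7.2141 kWh/t
Power = W × throughput = 7.2141 kWh/t × 1326.6 t/h = 9570.2 kW

P = 9570.2 kW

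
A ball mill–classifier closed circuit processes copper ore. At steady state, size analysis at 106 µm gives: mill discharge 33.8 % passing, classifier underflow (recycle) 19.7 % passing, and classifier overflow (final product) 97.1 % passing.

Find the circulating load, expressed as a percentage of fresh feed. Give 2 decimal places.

Classifier node, passing 106 µm:
Fd + Rd = Ru + Fo ⇒ R/F = (o−d)/(d−u)
r = (97.1 − 33.8)/(33.8 − 19.7) = 63.3/14.1 = 4.4894
CL = 100·r = 448.94 %

CL = 448.94 %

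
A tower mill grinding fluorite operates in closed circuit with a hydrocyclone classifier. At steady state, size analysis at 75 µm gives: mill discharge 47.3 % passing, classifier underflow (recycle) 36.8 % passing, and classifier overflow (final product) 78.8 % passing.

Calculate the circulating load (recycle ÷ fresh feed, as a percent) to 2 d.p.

CL = 300.00 %

Two-product formula at 75 µm:
r = (o − d)/(d − u)
r = (78.8 − 47.3)/(47.3 − 36.8) = 31.5/10.5 = 3.0000
CL = 100·r = 300.00 %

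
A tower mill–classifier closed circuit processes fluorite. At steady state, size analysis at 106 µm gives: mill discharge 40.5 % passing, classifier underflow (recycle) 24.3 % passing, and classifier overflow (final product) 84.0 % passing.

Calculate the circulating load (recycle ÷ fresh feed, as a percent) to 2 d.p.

Balance %-passing 106 µm (r = R/F):
Fd + Rd = Ru + Fo ⇒ R/F = (o−d)/(d−u)
r = (84.0 − 40.5)/(40.5 − 24.3) = 43.5/16.2 = 2.6852
CL = 100·r = 268.52 %

CL = 268.52 %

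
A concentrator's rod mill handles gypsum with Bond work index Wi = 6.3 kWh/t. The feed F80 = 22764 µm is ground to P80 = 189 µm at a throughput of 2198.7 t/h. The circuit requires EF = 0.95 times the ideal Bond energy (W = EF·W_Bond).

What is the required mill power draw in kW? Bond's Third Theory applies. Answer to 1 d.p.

W = 10 Wi / √P80 − 10 Wi / √F80
W = 10·6.3·(1/√189 − 1/√22764) = 10·6.3·(0.066111) = 4.1650 kWh/t
With EF = 0.95: W = 4.1650·0.95 = 3.9568 kWh/t
Power = W × throughput = 3.9568 kWh/t × 2198.7 t/h = 8699.7 kW

P = 8699.7 kW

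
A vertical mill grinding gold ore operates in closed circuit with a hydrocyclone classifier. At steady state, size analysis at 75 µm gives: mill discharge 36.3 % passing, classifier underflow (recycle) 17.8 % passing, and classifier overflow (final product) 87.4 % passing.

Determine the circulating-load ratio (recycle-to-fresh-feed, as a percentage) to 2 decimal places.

CL = 276.22 %

Balance %-passing 75 µm (r = R/F):
Fd + Rd = Ru + Fo ⇒ R/F = (o−d)/(d−u)
r = (87.4 − 36.3)/(36.3 − 17.8) = 51.1/18.5 = 2.7622
CL = 100·r = 276.22 %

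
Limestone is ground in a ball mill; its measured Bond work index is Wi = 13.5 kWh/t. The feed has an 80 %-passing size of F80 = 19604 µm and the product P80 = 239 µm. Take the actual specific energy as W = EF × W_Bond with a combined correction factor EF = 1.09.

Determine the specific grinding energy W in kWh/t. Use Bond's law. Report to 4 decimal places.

W = 8.4674 kWh/t

Bond:  W = 10 Wi (1/√P − 1/√F)
1/√239 = 0.064685;  1/√19604 = 0.007142
W = 10·13.5·(0.064685 − 0.007142) = 7.7682 kWh/t
Corrected W = EF·W_Bond = 1.09·7.7682 = 8.4674 kWh/t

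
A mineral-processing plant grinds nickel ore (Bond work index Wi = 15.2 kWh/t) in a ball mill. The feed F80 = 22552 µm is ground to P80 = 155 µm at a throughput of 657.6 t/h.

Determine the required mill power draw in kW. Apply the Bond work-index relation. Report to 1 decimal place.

P = 7363.0 kW

Bond: W = 10·Wi·(1/√P80 − 1/√F80)
W = 10·15.2·(1/√155 − 1/√22552) = 10·15.2·(0.073663) = 11.1968 kWh/t
P_mill = W·ṁ = 11.1968·657.6 = 7363.0 kW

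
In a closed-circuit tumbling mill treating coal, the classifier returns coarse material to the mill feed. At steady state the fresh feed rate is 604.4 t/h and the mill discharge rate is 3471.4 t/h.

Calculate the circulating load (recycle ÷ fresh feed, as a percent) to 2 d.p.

M = F + R at steady state, so:
R = M − F = 3471.4 − 604.4 = 2867.0 t/h
CL = 100·R/F = 100·2867.0/604.4 = 474.35 %

CL = 474.35 %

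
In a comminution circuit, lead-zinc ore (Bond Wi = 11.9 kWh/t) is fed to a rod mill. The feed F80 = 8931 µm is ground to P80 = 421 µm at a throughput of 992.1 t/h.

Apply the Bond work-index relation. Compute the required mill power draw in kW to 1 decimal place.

P = 4504.6 kW

W = 10 Wi (1/√P80 − 1/√F80)  [Bond]
W = 10·11.9·(1/√421 − 1/√8931) = 10·11.9·(0.038155) = 4.5405 kWh/t
P_mill = W·ṁ = 4.5405·992.1 = 4504.6 kW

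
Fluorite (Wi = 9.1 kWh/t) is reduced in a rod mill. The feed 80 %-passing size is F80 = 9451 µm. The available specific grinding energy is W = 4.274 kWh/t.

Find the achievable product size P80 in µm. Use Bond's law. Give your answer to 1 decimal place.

P80 = 305.1 µm

W = 10 Wi / √P80 − 10 Wi / √F80
⇒ 1/√P80 = W/(10 Wi) + 1/√F80
  = 4.2740/(10·9.1) + 1/√9451 = 0.046967 + 0.010286 = 0.057253
P80 = (1/0.057253)² = 17.4662² = 305.07 µm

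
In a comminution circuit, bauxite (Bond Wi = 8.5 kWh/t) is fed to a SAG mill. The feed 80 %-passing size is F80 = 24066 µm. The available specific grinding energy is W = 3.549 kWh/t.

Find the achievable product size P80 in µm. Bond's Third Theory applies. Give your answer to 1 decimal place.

P80 = 430.5 µm

W = 10 Wi (1/√P80 − 1/√F80)  [Bond]
1/√P80 = 1/√F80 + W/(10·Wi)
  = 3.5490/(10·8.5) + 1/√24066 = 0.041753 + 0.006446 = 0.048199
P80 = (1/0.048199)² = 20.7473² = 430.45 µm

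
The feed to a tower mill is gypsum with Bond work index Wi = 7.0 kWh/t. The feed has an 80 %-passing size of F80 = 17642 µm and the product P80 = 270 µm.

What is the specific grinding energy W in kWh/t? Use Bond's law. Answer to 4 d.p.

Bond: W = 10·Wi·(1/√P80 − 1/√F80)
1/√270 = 0.060858;  1/√17642 = 0.007529
W = 10·7.0·(0.060858 − 0.007529) = 3.7330 kWh/t

W = 3.7330 kWh/t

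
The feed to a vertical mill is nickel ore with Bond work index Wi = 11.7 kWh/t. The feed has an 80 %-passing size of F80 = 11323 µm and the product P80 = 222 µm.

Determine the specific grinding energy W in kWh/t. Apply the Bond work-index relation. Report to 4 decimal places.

W = 6.7530 kWh/t

W = 10 Wi (1/√P80 − 1/√F80)  [Bond]
1/√222 = 0.067116;  1/√11323 = 0.009398
W = 10·11.7·(0.067116 − 0.009398) = 6.7530 kWh/t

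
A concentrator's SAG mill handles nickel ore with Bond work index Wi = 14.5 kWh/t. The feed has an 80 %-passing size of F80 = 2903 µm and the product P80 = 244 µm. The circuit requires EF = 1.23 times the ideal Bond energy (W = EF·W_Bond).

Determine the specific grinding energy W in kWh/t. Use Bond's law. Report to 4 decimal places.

W = 8.1075 kWh/t

W = 10·Wi·[P80^(−½) − F80^(−½)]
1/√244 = 0.064018;  1/√2903 = 0.018560
W = 10·14.5·(0.064018 − 0.018560) = 6.5915 kWh/t
Apply correction: 6.5915 × 1.23 = 8.1075 kWh/t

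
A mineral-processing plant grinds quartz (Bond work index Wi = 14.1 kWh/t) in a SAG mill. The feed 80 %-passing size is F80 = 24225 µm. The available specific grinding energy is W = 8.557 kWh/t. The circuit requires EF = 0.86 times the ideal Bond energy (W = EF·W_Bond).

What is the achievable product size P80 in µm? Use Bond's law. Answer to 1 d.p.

Bond: W = 10·Wi·(1/√P80 − 1/√F80)
W_Bond = W / EF = 8.557 / 0.86 = 9.9500 kWh/t
P80^-0.5 = F80^-0.5 + W_Bond/(10 Wi)
  = 9.9500/(10·14.1) + 1/√24225 = 0.070567 + 0.006425 = 0.076992
P80 = (1/0.076992)² = 12.9883² = 168.70 µm

P80 = 168.7 µm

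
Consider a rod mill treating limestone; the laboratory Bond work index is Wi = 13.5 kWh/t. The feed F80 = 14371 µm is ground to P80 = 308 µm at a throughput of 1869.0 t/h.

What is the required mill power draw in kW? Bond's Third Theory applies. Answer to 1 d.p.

W = 10 Wi (1/√P80 − 1/√F80)  [Bond]
W = 10·13.5·(1/√308 − 1/√14371) = 10·13.5·(0.048639) = 6.5662 kWh/t
Mill draw = 6.5662 × 1869.0 = 12272.2 kW

P = 12272.2 kW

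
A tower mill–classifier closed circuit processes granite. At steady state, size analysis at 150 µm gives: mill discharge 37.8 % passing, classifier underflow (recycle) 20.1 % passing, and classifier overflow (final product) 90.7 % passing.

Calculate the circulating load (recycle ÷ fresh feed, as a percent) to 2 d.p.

Let r = R/F. Size balance at 150 µm:
d + r·d = r·u + o → r(d−u) = o−d
r = (90.7 − 37.8)/(37.8 − 20.1) = 52.9/17.7 = 2.9887
CL = 100·r = 298.87 %

CL = 298.87 %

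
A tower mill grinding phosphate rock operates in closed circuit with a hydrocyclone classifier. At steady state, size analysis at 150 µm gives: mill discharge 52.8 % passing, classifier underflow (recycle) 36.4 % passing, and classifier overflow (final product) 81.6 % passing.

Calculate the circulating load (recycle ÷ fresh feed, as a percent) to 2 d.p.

CL = 175.61 %

Mass balance on the −150 µm fraction:
r = (o − d)/(d − u)
r = (81.6 − 52.8)/(52.8 − 36.4) = 28.8/16.4 = 1.7561
CL = 100·r = 175.61 %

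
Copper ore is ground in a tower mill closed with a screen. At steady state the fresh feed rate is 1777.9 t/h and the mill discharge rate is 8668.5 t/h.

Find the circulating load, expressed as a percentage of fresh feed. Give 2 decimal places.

CL = 387.57 %

Mill node: discharge = fresh + recycle.
R = M − F = 8668.5 − 1777.9 = 6890.6 t/h
CL = 100·R/F = 100·6890.6/1777.9 = 387.57 %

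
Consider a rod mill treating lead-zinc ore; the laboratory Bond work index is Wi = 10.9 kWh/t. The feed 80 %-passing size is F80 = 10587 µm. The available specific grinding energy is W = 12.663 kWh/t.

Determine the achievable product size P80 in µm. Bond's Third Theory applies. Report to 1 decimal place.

P80 = 63.1 µm

Bond:  W = 10 Wi (1/√P − 1/√F)
⇒ 1/√P80 = W/(10·Wi) + 1/√F80
  = 12.6630/(10·10.9) + 1/√10587 = 0.116174 + 0.009719 = 0.125893
P80 = (1/0.125893)² = 7.9432² = 63.10 µm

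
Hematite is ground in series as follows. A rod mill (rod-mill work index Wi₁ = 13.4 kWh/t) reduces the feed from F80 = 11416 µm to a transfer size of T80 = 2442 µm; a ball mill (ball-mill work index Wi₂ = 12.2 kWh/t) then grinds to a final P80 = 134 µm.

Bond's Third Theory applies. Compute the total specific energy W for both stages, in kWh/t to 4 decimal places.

W = 9.5279 kWh/t

W = 10 Wi (1/√P80 − 1/√F80)  [Bond]
Stage 1 (11416→2442 µm, Wi₁=13.4): W₁ = 10·13.4·(0.020236 − 0.009359) = 1.4575 kWh/t
Stage 2 (2442→134 µm, Wi₂=12.2): W₂ = 10·12.2·(0.086387 − 0.020236) = 8.0704 kWh/t
W = W₁ + W₂ = 1.4575 + 8.0704 = 9.5279 kWh/t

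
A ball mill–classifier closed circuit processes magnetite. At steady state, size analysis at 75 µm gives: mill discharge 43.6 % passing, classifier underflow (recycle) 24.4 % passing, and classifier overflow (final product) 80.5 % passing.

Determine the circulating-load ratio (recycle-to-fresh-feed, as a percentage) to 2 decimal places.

Mass balance on the −75 µm fraction:
Fd + Rd = Ru + Fo ⇒ R/F = (o−d)/(d−u)
r = (80.5 − 43.6)/(43.6 − 24.4) = 36.9/19.2 = 1.9219
CL = 100·r = 192.19 %

CL = 192.19 %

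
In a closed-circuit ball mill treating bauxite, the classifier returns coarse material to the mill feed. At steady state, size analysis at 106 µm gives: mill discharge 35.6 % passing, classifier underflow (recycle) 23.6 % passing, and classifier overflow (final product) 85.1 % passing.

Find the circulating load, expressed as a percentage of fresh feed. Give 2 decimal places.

CL = 412.50 %

Mass balance on the −106 µm fraction:
d + r·d = r·u + o → r(d−u) = o−d
r = (85.1 − 35.6)/(35.6 − 23.6) = 49.5/12.0 = 4.1250
CL = 100·r = 412.50 %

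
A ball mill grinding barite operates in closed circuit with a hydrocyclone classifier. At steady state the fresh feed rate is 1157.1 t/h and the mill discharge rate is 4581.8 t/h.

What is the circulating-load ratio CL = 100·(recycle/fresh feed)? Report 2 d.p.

Discharge = new feed + return, hence
R = M − F = 4581.8 − 1157.1 = 3424.7 t/h
CL = 100·R/F = 100·3424.7/1157.1 = 295.97 %

CL = 295.97 %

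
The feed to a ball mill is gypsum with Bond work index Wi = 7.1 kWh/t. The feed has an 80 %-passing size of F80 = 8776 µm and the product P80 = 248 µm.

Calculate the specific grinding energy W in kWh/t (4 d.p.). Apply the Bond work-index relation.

W = 10 Wi (P80^-0.5 − F80^-0.5)
1/√248 = 0.063500;  1/√8776 = 0.010675
W = 10·7.1·(0.063500 − 0.010675) = 3.7506 kWh/t

W = 3.7506 kWh/t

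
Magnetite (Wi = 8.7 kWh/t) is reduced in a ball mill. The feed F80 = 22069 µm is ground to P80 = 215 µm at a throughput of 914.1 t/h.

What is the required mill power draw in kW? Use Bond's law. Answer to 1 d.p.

W = 10·Wi·(P80^(-½) − F80^(-½))
W = 10·8.7·(1/√215 − 1/√22069) = 10·8.7·(0.061468) = 5.3477 kWh/t
Power = W × throughput = 5.3477 kWh/t × 914.1 t/h = 4888.3 kW

P = 4888.3 kW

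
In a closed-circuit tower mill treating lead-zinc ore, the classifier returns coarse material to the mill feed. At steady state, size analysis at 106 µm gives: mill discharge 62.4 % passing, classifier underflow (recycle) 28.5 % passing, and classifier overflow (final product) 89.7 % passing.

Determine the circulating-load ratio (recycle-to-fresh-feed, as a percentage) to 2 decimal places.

CL = 80.53 %

Balance %-passing 106 µm (r = R/F):
r = (o − d)/(d − u)
r = (89.7 − 62.4)/(62.4 − 28.5) = 27.3/33.9 = 0.8053
CL = 100·r = 80.53 %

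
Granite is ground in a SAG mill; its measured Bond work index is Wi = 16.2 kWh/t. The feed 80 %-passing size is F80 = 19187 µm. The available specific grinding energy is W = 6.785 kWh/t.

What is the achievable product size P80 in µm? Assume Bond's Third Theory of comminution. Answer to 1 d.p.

P80 = 414.8 µm

W = 10 Wi / √P80 − 10 Wi / √F80
⇒ 1/√P80 = W/(10 Wi) + 1/√F80
  = 6.7850/(10·16.2) + 1/√19187 = 0.041883 + 0.007219 = 0.049102
P80 = (1/0.049102)² = 20.3658² = 414.76 µm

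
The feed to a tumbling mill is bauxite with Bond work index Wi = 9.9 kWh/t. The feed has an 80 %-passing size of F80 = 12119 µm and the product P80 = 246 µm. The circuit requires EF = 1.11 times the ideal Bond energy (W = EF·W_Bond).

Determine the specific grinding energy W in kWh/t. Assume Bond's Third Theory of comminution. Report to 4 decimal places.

W = 6.0081 kWh/t

Bond:  W = 10 Wi (1/√P − 1/√F)
1/√246 = 0.063758;  1/√12119 = 0.009084
W = 10·9.9·(0.063758 − 0.009084) = 5.4127 kWh/t
W_actual = 1.11 × 5.4127 = 6.0081 kWh/t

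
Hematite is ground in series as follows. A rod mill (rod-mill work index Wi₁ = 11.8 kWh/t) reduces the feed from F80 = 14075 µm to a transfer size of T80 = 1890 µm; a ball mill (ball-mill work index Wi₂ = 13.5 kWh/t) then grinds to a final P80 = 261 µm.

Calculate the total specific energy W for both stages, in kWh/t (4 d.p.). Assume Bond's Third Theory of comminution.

W = 10·Wi·(P80^(-½) − F80^(-½))
Stage 1 (14075→1890 µm, Wi₁=11.8): W₁ = 10·11.8·(0.023002 − 0.008429) = 1.7196 kWh/t
Stage 2 (1890→261 µm, Wi₂=13.5): W₂ = 10·13.5·(0.061898 − 0.023002) = 5.2510 kWh/t
W = W₁ + W₂ = 1.7196 + 5.2510 = 6.9706 kWh/t

W = 6.9706 kWh/t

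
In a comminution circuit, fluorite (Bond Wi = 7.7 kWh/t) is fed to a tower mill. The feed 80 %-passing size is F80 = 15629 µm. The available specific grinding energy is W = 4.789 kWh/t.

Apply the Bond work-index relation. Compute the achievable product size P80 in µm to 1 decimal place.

Bond:  W = 10 Wi (1/√P − 1/√F)
P80^(−½) = W/(10 Wi) + F80^(−½)
  = 4.7890/(10·7.7) + 1/√15629 = 0.062195 + 0.007999 = 0.070194
P80 = (1/0.070194)² = 14.2463² = 202.96 µm

P80 = 203.0 µm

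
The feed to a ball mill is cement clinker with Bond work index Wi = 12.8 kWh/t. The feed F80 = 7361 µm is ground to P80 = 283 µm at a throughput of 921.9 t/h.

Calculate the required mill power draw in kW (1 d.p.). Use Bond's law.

P = 5639.2 kW

W_Bond = 10·Wi·(1/√P₈₀ − 1/√F₈₀)
W = 10·12.8·(1/√283 − 1/√7361) = 10·12.8·(0.047788) = 6.1169 kWh/t
P = W·T = 6.1169·921.9 = 5639.2 kW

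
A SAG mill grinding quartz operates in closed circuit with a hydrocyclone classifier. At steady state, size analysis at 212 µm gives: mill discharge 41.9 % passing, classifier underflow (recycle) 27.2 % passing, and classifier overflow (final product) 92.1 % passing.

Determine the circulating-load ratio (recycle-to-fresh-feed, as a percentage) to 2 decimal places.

CL = 341.50 %

Let r = R/F. Size balance at 212 µm:
d + r·d = r·u + o → r(d−u) = o−d
r = (92.1 − 41.9)/(41.9 − 27.2) = 50.2/14.7 = 3.4150
CL = 100·r = 341.50 %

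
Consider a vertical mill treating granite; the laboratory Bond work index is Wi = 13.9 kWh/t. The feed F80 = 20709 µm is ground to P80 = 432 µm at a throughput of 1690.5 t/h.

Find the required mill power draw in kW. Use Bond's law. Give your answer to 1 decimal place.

P = 9672.6 kW

W = 10 Wi (P80^-0.5 − F80^-0.5)
W = 10·13.9·(1/√432 − 1/√20709) = 10·13.9·(0.041164) = 5.7217 kWh/t
P_mill = W·ṁ = 5.7217·1690.5 = 9672.6 kW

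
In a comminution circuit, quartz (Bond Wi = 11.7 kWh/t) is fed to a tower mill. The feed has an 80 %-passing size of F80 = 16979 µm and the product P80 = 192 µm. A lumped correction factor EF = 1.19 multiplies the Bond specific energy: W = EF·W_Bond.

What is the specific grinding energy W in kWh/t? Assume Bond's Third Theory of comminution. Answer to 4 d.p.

W = 8.9796 kWh/t

W = 10 Wi (1/√P80 − 1/√F80)  [Bond]
1/√192 = 0.072169;  1/√16979 = 0.007674
W = 10·11.7·(0.072169 − 0.007674) = 7.5458 kWh/t
Corrected W = EF·W_Bond = 1.19·7.5458 = 8.9796 kWh/t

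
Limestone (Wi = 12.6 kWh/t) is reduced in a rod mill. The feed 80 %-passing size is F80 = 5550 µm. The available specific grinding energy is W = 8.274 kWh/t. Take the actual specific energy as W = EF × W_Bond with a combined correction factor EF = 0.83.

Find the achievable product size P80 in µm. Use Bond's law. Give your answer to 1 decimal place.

Bond: W = 10·Wi·(1/√P80 − 1/√F80)
W_Bond = W / EF = 8.274 / 0.83 = 9.9687 kWh/t
⇒ 1/√P80 = W_Bond/(10 Wi) + 1/√F80
  = 9.9687/(10·12.6) + 1/√5550 = 0.079116 + 0.013423 = 0.092540
P80 = (1/0.092540)² = 10.8062² = 116.77 µm

P80 = 116.8 µm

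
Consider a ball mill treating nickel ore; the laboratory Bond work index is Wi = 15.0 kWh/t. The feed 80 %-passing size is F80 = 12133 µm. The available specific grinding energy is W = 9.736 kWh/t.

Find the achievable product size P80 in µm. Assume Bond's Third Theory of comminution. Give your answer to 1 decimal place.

W = 10·Wi·[P80^(−½) − F80^(−½)]
P80^-0.5 = F80^-0.5 + W/(10 Wi)
  = 9.7360/(10·15.0) + 1/√12133 = 0.064907 + 0.009079 = 0.073985
P80 = (1/0.073985)² = 13.5162² = 182.69 µm

P80 = 182.7 µm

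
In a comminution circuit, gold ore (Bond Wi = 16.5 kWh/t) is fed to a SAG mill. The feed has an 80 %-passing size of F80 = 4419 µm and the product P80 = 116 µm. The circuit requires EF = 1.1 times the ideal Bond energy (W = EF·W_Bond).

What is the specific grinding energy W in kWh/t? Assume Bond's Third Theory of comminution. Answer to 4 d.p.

W = 10·Wi·[P80^(−½) − F80^(−½)]
1/√116 = 0.092848;  1/√4419 = 0.015043
W = 10·16.5·(0.092848 − 0.015043) = 12.8378 kWh/t
W_actual = 1.1 × 12.8378 = 14.1215 kWh/t

W = 14.1215 kWh/t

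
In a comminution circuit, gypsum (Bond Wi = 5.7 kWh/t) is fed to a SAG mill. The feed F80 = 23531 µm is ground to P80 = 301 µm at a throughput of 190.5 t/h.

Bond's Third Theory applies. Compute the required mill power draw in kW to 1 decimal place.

P = 555.1 kW

W = 10 Wi (P80^-0.5 − F80^-0.5)
W = 10·5.7·(1/√301 − 1/√23531) = 10·5.7·(0.051120) = 2.9138 kWh/t
P = W·T = 2.9138·190.5 = 555.1 kW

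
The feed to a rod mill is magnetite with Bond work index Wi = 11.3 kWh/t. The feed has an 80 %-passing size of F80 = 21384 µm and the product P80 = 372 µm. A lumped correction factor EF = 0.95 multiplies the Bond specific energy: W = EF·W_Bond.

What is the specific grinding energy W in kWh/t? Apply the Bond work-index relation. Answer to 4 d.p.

W = 10·Wi·(P80^(-½) − F80^(-½))
1/√372 = 0.051848;  1/√21384 = 0.006838
W = 10·11.3·(0.051848 − 0.006838) = 5.0860 kWh/t
With EF = 0.95: W = 5.0860·0.95 = 4.8317 kWh/t

W = 4.8317 kWh/t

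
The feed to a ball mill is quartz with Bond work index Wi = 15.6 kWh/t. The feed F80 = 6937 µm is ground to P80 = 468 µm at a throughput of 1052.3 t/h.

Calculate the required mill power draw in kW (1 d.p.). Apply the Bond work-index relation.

P = 5617.3 kW

W = 10·Wi·(P80^(-½) − F80^(-½))
W = 10·15.6·(1/√468 − 1/√6937) = 10·15.6·(0.034219) = 5.3381 kWh/t
Power = W × throughput = 5.3381 kWh/t × 1052.3 t/h = 5617.3 kW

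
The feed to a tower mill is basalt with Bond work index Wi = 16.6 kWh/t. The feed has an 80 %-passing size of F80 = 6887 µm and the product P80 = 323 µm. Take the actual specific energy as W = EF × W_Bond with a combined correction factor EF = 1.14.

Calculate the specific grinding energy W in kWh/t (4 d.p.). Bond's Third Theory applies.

W = 8.2493 kWh/t

Bond:  W = 10 Wi (1/√P − 1/√F)
1/√323 = 0.055641;  1/√6887 = 0.012050
W = 10·16.6·(0.055641 − 0.012050) = 7.2362 kWh/t
W_actual = 1.14 × 7.2362 = 8.2493 kWh/t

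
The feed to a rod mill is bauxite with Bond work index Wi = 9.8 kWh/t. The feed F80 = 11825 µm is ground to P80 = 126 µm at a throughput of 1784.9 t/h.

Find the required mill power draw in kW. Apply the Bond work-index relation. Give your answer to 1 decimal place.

P = 13974.6 kW

W = 10 Wi (1/√P80 − 1/√F80)  [Bond]
W = 10·9.8·(1/√126 − 1/√11825) = 10·9.8·(0.079891) = 7.8293 kWh/t
P = W·T = 7.8293·1784.9 = 13974.6 kW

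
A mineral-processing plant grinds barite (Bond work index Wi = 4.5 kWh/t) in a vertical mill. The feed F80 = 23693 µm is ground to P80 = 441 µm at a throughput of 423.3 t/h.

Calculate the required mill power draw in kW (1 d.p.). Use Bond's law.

Bond:  W = 10 Wi (1/√P − 1/√F)
W = 10·4.5·(1/√441 − 1/√23693) = 10·4.5·(0.041122) = 1.8505 kWh/t
P = W·T = 1.8505·423.3 = 783.3 kW

P = 783.3 kW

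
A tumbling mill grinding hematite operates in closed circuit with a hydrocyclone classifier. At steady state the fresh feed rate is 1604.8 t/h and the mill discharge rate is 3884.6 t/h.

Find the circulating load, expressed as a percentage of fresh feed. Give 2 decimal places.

CL = 142.06 %

Discharge = new feed + return, hence
R = M − F = 3884.6 − 1604.8 = 2279.8 t/h
CL = 100·R/F = 100·2279.8/1604.8 = 142.06 %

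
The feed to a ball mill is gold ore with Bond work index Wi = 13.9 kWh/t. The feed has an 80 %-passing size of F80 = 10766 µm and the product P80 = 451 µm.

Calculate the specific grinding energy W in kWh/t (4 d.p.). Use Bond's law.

W = 5.2056 kWh/t

Bond: W = 10·Wi·(1/√P80 − 1/√F80)
1/√451 = 0.047088;  1/√10766 = 0.009638
W = 10·13.9·(0.047088 − 0.009638) = 5.2056 kWh/t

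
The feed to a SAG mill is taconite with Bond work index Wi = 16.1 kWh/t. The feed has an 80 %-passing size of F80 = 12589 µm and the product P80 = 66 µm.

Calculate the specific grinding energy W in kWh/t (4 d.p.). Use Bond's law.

W = 10 Wi / √P80 − 10 Wi / √F80
1/√66 = 0.123091;  1/√12589 = 0.008913
W = 10·16.1·(0.123091 − 0.008913) = 18.3828 kWh/t

W = 18.3828 kWh/t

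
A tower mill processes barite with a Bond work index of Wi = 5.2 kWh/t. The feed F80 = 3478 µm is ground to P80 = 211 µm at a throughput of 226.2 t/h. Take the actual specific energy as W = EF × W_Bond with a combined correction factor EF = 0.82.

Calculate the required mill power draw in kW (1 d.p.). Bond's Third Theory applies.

P = 500.5 kW

W = 10 Wi (P80^-0.5 − F80^-0.5)
W = 10·5.2·(1/√211 − 1/√3478) = 10·5.2·(0.051886) = 2.6981 kWh/t
W_actual = 0.82 × 2.6981 = 2.2124 kWh/t
P_mill = W·ṁ = 2.2124·226.2 = 500.5 kW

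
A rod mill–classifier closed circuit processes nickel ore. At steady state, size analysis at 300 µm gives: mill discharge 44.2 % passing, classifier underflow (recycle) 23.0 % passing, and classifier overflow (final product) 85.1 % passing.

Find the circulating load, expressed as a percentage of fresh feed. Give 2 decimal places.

Two-product formula at 300 µm:
Fd + Rd = Ru + Fo ⇒ R/F = (o−d)/(d−u)
r = (85.1 − 44.2)/(44.2 − 23.0) = 40.9/21.2 = 1.9292
CL = 100·r = 192.92 %

CL = 192.92 %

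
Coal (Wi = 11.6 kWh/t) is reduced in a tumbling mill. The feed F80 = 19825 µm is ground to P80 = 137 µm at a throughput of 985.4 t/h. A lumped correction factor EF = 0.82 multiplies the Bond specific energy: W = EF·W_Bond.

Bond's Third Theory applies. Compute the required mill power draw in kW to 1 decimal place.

W = 10 Wi / √P80 − 10 Wi / √F80
W = 10·11.6·(1/√137 − 1/√19825) = 10·11.6·(0.078334) = 9.0867 kWh/t
With EF = 0.82: W = 9.0867·0.82 = 7.4511 kWh/t
P_mill = W·ṁ = 7.4511·985.4 = 7342.3 kW

P = 7342.3 kW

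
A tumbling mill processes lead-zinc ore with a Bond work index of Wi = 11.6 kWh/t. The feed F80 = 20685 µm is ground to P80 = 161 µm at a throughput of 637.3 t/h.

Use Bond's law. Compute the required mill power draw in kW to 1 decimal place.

P = 5312.2 kW

W_Bond = 10·Wi·(1/√P₈₀ − 1/√F₈₀)
W = 10·11.6·(1/√161 − 1/√20685) = 10·11.6·(0.071858) = 8.3355 kWh/t
Power = W × throughput = 8.3355 kWh/t × 637.3 t/h = 5312.2 kW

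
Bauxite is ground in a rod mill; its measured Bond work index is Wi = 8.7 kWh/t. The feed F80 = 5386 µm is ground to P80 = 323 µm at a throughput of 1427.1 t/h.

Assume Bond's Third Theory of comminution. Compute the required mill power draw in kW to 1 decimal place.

P = 5216.6 kW

W = 10 Wi / √P80 − 10 Wi / √F80
W = 10·8.7·(1/√323 − 1/√5386) = 10·8.7·(0.042016) = 3.6554 kWh/t
Power = W × throughput = 3.6554 kWh/t × 1427.1 t/h = 5216.6 kW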